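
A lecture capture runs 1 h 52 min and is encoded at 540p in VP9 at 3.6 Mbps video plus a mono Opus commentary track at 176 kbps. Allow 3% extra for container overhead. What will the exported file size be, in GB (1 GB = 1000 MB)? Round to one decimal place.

3.3 GB

1 h 52 min = 112 min = 6720 s
Audio: 176 kbps = 0.176 Mbps.
Total bitrate: 3.6 + 0.176 = 3.776 Mbps.
Stream data: 3.776 Mbps × 6720 s = 25374.7 Mb.
With 3% container overhead: ×1.03.
26,136 Mb ÷ 8 = 3,267 MB → 3.267 GB.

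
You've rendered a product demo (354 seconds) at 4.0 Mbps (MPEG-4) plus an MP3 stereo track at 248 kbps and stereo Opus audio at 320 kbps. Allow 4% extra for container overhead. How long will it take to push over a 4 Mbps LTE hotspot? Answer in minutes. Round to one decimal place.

Audio total: 248 + 320 = 568 kbps = 0.568 Mbps.
Total bitrate: 4.568 Mbps.
File: 4.568 Mbps × 354 s = 1617.1 Mb.
With 4% container overhead: ×1.04. → 1681.8 Mb.
At 4 Mbps: 1681.8 / 4 = 420.4 s ≈ 7.01 minutes.

7.0 minutes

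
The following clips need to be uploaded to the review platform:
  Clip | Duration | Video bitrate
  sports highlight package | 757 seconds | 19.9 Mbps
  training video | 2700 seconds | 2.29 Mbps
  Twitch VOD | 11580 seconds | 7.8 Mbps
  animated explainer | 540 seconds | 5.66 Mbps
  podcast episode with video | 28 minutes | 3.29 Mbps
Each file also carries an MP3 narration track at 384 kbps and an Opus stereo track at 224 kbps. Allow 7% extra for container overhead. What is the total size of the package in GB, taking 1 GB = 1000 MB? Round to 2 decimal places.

Audio total: 384 + 224 = 608 kbps = 0.608 Mbps.
sports highlight package: 20.508 Mbps × 757 s × 1.07 = 16611.3 Mb
training video: 2.898 Mbps × 2700 s × 1.07 = 8372.3 Mb
Twitch VOD: 8.408 Mbps × 11580 s × 1.07 = 104180.2 Mb
animated explainer: 6.268 Mbps × 540 s × 1.07 = 3621.7 Mb
podcast episode with video: 3.898 Mbps × 1680 s × 1.07 = 7007.0 Mb
Total: 139792.5 Mb = 17474.1 MB.
= 17.47 GB.

17.47 GB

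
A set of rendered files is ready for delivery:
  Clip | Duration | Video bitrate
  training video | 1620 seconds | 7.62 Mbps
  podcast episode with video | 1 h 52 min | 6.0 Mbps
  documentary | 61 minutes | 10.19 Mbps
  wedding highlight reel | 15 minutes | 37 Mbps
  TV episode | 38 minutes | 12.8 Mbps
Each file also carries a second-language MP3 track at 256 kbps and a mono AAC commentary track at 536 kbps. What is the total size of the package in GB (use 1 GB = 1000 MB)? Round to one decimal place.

20.6 GB

Audio total: 256 + 536 = 792 kbps = 0.792 Mbps.
training video: 8.412 Mbps × 1620 s = 13627.4 Mb
podcast episode with video: 6.792 Mbps × 6720 s = 45642.2 Mb
documentary: 10.982 Mbps × 3660 s = 40194.1 Mb
wedding highlight reel: 37.792 Mbps × 900 s = 34012.8 Mb
TV episode: 13.592 Mbps × 2280 s = 30989.8 Mb
Total: 164466.4 Mb = 20558.3 MB.
= 20.56 GB.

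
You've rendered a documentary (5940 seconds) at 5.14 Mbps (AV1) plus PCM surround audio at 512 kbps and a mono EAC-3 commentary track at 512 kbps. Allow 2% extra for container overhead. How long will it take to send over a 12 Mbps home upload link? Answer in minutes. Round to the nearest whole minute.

52 minutes

Audio total: 512 + 512 = 1024 kbps = 1.024 Mbps.
Total bitrate: 6.164 Mbps.
File: 6.164 Mbps × 5940 s = 36614.2 Mb.
With 2% container overhead: ×1.02. → 37346.4 Mb.
At 12 Mbps: 37346.4 / 12 = 3112.2 s ≈ 51.9 minutes.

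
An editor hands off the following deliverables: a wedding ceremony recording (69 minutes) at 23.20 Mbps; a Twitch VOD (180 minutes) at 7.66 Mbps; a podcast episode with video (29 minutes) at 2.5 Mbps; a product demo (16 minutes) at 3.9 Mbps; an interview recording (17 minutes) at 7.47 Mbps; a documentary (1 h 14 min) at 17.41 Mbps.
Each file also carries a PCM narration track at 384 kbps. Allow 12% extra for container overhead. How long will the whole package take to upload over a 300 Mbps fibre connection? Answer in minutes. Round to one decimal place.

Audio: 384 kbps = 0.384 Mbps.
wedding ceremony recording: 23.584 Mbps × 4140 s × 1.12 = 109354.3 Mb
Twitch VOD: 8.044 Mbps × 10800 s × 1.12 = 97300.2 Mb
podcast episode with video: 2.884 Mbps × 1740 s × 1.12 = 5620.3 Mb
product demo: 4.284 Mbps × 960 s × 1.12 = 4606.2 Mb
interview recording: 7.854 Mbps × 1020 s × 1.12 = 8972.4 Mb
documentary: 17.794 Mbps × 4440 s × 1.12 = 88486.0 Mb
Total: 314339.4 Mb = 39292.4 MB.
At 300 Mbps: 314339.4 / 300 = 1048 s ≈ 17.5 minutes.

17.5 minutes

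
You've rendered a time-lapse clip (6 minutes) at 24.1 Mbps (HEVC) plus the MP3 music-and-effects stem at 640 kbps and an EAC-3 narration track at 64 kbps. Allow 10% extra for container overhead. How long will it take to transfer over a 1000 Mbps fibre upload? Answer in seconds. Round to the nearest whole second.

10 seconds

6 min = 360 s
Audio total: 640 + 64 = 704 kbps = 0.704 Mbps.
Total bitrate: 24.804 Mbps.
File: 24.804 Mbps × 360 s = 8929.4 Mb.
With 10% container overhead: ×1.10. → 9822.4 Mb.
At 1000 Mbps: 9822.4 / 1000 = 9.8 s ≈ 9.82 seconds.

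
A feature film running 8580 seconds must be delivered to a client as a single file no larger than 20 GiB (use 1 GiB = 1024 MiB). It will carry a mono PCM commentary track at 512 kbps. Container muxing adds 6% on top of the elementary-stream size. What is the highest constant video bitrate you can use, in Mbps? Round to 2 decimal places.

Budget: 20 GiB = 171798.7 Mb.
Stream payload after overhead: 171798.7 / 1.06 = 162074.2 Mb.
Total bitrate budget: 162074.2 Mb / 8580 s = 18.890 Mbps.
Audio: 512 kbps = 0.512 Mbps.
Video: 18.890 − 0.512 = 18.378 Mbps.

18.38 Mbps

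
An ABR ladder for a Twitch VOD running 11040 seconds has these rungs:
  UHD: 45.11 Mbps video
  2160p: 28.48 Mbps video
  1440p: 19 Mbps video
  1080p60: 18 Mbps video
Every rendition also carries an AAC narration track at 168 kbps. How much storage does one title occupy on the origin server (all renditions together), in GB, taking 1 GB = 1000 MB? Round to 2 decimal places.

153.54 GB

Audio: 168 kbps = 0.168 Mbps.
Sum of rendition bitrates: (45.11+0.168) + (28.48+0.168) + (19+0.168) + (18+0.168) = 111.262 Mbps.
× 11040 s = 1,228,332 Mb = 153,542 MB = 153.5 GB.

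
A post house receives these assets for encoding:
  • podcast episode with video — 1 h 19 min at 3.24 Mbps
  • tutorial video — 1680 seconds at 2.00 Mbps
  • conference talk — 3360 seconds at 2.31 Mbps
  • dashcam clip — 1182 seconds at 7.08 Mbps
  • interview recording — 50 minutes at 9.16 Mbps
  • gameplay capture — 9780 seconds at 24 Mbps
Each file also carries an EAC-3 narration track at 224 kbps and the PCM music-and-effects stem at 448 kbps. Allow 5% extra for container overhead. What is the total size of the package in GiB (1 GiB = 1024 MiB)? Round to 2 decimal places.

Audio total: 224 + 448 = 672 kbps = 0.672 Mbps.
podcast episode with video: 3.912 Mbps × 4740 s × 1.05 = 19470.0 Mb
tutorial video: 2.672 Mbps × 1680 s × 1.05 = 4713.4 Mb
conference talk: 2.982 Mbps × 3360 s × 1.05 = 10520.5 Mb
dashcam clip: 7.752 Mbps × 1182 s × 1.05 = 9621.0 Mb
interview recording: 9.832 Mbps × 3000 s × 1.05 = 30970.8 Mb
gameplay capture: 24.672 Mbps × 9780 s × 1.05 = 253356.8 Mb
Total: 328652.5 Mb = 41081.6 MB.
= 38.26 GiB.

38.26 GiB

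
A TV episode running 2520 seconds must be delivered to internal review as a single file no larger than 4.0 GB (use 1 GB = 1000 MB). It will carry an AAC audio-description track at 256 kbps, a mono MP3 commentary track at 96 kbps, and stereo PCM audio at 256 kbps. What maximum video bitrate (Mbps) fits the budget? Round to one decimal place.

Budget: 4.0 GB = 32000.0 Mb.
Total bitrate budget: 32000.0 Mb / 2520 s = 12.698 Mbps.
Audio total: 256 + 96 + 256 = 608 kbps = 0.608 Mbps.
Video: 12.698 − 0.608 = 12.090 Mbps.

12.1 Mbps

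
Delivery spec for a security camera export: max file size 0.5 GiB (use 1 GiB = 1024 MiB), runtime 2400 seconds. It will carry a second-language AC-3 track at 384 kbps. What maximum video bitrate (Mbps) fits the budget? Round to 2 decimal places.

1.41 Mbps

Budget: 0.5 GiB = 4295.0 Mb.
Total bitrate budget: 4295.0 Mb / 2400 s = 1.790 Mbps.
Audio: 384 kbps = 0.384 Mbps.
Video: 1.790 − 0.384 = 1.406 Mbps.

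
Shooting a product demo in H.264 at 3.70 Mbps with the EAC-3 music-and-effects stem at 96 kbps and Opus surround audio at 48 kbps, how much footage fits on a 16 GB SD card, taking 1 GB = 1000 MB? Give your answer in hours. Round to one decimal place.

Audio total: 96 + 48 = 144 kbps = 0.144 Mbps.
Total bitrate: 3.70 + 0.144 = 3.844 Mbps.
Capacity: 16 GB = 128,000 Mb.
Recording time: 128,000 / 3.844 = 33,299 s ≈ 9.25 hours.

9.2 hours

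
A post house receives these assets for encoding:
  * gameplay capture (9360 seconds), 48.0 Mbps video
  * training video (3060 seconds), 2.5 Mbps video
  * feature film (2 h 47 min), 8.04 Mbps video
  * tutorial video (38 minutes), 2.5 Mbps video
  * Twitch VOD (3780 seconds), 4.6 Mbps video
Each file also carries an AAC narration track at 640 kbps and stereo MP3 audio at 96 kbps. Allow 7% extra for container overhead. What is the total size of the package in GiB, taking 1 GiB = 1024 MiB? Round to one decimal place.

72.4 GiB

Audio total: 640 + 96 = 736 kbps = 0.736 Mbps.
gameplay capture: 48.736 Mbps × 9360 s × 1.07 = 488100.8 Mb
training video: 3.236 Mbps × 3060 s × 1.07 = 10595.3 Mb
feature film: 8.776 Mbps × 10020 s × 1.07 = 94091.0 Mb
tutorial video: 3.236 Mbps × 2280 s × 1.07 = 7894.5 Mb
Twitch VOD: 5.336 Mbps × 3780 s × 1.07 = 21582.0 Mb
Total: 622263.6 Mb = 77783.0 MB.
= 72.44 GiB.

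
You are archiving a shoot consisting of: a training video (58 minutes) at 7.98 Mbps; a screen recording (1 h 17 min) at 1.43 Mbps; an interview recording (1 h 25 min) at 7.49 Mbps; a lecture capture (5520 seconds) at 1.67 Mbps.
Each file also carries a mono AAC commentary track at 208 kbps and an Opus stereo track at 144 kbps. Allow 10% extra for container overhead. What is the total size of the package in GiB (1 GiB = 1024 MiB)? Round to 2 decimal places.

11.32 GiB

Audio total: 208 + 144 = 352 kbps = 0.352 Mbps.
training video: 8.332 Mbps × 3480 s × 1.10 = 31894.9 Mb
screen recording: 1.782 Mbps × 4620 s × 1.10 = 9056.1 Mb
interview recording: 7.842 Mbps × 5100 s × 1.10 = 43993.6 Mb
lecture capture: 2.022 Mbps × 5520 s × 1.10 = 12277.6 Mb
Total: 97222.2 Mb = 12152.8 MB.
= 11.32 GiB.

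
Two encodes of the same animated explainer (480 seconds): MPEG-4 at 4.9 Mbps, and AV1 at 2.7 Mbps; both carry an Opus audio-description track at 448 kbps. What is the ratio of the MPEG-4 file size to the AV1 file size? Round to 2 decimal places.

1.70

Audio: 448 kbps = 0.448 Mbps.
MPEG-4: 5.348 Mbps × 480 s = 2567.0 Mb = 320.880 MB.
AV1: 3.148 Mbps × 480 s = 1511.0 Mb = 188.880 MB.
Ratio: 320.880 / 188.880 = 1.699.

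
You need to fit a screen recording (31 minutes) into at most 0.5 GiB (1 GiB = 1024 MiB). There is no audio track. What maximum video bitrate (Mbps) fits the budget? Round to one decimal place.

2.3 Mbps

Budget: 0.5 GiB = 4295.0 Mb.
31 min = 1860 s
Total bitrate budget: 4295.0 Mb / 1860 s = 2.309 Mbps.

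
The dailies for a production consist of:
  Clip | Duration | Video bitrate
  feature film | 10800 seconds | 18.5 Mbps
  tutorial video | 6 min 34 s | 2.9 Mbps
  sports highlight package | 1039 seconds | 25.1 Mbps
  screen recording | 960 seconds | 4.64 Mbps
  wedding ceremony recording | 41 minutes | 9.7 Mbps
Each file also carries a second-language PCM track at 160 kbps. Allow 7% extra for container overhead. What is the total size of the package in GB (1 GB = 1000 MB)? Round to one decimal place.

Audio: 160 kbps = 0.160 Mbps.
feature film: 18.660 Mbps × 10800 s × 1.07 = 215635.0 Mb
tutorial video: 3.060 Mbps × 394 s × 1.07 = 1290.0 Mb
sports highlight package: 25.260 Mbps × 1039 s × 1.07 = 28082.3 Mb
screen recording: 4.800 Mbps × 960 s × 1.07 = 4930.6 Mb
wedding ceremony recording: 9.860 Mbps × 2460 s × 1.07 = 25953.5 Mb
Total: 275891.3 Mb = 34486.4 MB.
= 34.49 GB.

34.5 GB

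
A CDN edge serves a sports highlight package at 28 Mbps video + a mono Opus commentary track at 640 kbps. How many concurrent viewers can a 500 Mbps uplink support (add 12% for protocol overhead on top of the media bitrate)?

15

Audio: 640 kbps = 0.640 Mbps.
Per-viewer media rate: 28.640 Mbps.
On the wire with 12% overhead: 32.077 Mbps.
500 Mbps = 500.0 Mbps; 500.0 / 32.077 = 15.59 → 15 viewers.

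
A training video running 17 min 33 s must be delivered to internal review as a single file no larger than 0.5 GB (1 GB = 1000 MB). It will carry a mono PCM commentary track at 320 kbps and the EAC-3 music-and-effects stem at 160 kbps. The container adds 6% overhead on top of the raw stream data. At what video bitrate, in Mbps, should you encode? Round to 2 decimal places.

Budget: 0.5 GB = 4000.0 Mb.
Stream payload after overhead: 4000.0 / 1.06 = 3773.6 Mb.
17 min 33 s = 1053 s
Total bitrate budget: 3773.6 Mb / 1053 s = 3.584 Mbps.
Audio total: 320 + 160 = 480 kbps = 0.480 Mbps.
Video: 3.584 − 0.480 = 3.104 Mbps.

3.10 Mbps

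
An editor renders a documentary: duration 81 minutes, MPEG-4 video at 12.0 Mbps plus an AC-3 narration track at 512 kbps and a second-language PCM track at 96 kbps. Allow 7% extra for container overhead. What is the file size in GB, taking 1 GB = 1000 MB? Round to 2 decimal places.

8.20 GB

81 min = 4860 s
Audio total: 512 + 96 = 608 kbps = 0.608 Mbps.
Total bitrate: 12.0 + 0.608 = 12.608 Mbps.
Stream data: 12.608 Mbps × 4860 s = 61274.9 Mb.
With 7% container overhead: ×1.07.
65,564 Mb ÷ 8 = 8,196 MB → 8.196 GB.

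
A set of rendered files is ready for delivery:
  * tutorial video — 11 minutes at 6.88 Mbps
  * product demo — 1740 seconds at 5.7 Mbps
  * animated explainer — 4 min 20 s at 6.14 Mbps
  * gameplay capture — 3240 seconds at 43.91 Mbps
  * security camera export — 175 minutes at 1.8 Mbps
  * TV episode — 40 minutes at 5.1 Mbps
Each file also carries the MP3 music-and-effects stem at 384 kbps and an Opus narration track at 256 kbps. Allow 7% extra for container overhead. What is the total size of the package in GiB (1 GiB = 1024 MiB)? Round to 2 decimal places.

Audio total: 384 + 256 = 640 kbps = 0.640 Mbps.
tutorial video: 7.520 Mbps × 660 s × 1.07 = 5310.6 Mb
product demo: 6.340 Mbps × 1740 s × 1.07 = 11803.8 Mb
animated explainer: 6.780 Mbps × 260 s × 1.07 = 1886.2 Mb
gameplay capture: 44.550 Mbps × 3240 s × 1.07 = 154445.9 Mb
security camera export: 2.440 Mbps × 10500 s × 1.07 = 27413.4 Mb
TV episode: 5.740 Mbps × 2400 s × 1.07 = 14740.3 Mb
Total: 215600.3 Mb = 26950.0 MB.
= 25.10 GiB.

25.10 GiB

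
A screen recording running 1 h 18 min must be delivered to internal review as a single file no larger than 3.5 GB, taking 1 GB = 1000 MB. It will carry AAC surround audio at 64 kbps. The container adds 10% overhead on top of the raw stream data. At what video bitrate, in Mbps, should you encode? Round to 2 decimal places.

5.38 Mbps

Budget: 3.5 GB = 28000.0 Mb.
Stream payload after overhead: 28000.0 / 1.10 = 25454.5 Mb.
1 h 18 min = 78 min = 4680 s
Total bitrate budget: 25454.5 Mb / 4680 s = 5.439 Mbps.
Audio: 64 kbps = 0.064 Mbps.
Video: 5.439 − 0.064 = 5.375 Mbps.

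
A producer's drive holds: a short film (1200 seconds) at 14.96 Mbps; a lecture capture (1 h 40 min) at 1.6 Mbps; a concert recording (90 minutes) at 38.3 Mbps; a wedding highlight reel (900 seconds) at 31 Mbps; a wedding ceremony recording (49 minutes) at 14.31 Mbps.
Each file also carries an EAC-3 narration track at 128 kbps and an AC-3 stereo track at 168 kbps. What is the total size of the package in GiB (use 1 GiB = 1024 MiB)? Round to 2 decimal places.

Audio total: 128 + 168 = 296 kbps = 0.296 Mbps.
short film: 15.256 Mbps × 1200 s = 18307.2 Mb
lecture capture: 1.896 Mbps × 6000 s = 11376.0 Mb
concert recording: 38.596 Mbps × 5400 s = 208418.4 Mb
wedding highlight reel: 31.296 Mbps × 900 s = 28166.4 Mb
wedding ceremony recording: 14.606 Mbps × 2940 s = 42941.6 Mb
Total: 309209.6 Mb = 38651.2 MB.
= 36.00 GiB.

36.00 GiB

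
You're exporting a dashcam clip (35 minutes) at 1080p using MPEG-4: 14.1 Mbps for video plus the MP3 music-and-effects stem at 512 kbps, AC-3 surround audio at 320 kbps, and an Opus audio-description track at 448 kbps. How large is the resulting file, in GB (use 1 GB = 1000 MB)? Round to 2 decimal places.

4.04 GB

35 min = 2100 s
Audio total: 512 + 320 + 448 = 1280 kbps = 1.280 Mbps.
Total bitrate: 14.1 + 1.280 = 15.380 Mbps.
Stream data: 15.380 Mbps × 2100 s = 32298.0 Mb.
32,298 Mb ÷ 8 = 4,037 MB → 4.037 GB.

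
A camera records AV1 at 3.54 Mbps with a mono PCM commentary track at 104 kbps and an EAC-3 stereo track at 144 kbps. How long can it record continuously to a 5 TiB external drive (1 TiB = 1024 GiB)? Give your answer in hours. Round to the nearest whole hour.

Audio total: 104 + 144 = 248 kbps = 0.248 Mbps.
Total bitrate: 3.54 + 0.248 = 3.788 Mbps.
Capacity: 5 TiB = 43,980,465 Mb.
Recording time: 43,980,465 / 3.788 = 11,610,471 s ≈ 3,225 hours.

3225 hours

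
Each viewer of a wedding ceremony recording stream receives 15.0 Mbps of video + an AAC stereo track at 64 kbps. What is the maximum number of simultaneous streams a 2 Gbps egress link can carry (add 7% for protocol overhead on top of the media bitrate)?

Audio: 64 kbps = 0.064 Mbps.
Per-viewer media rate: 15.064 Mbps.
On the wire with 7% overhead: 16.118 Mbps.
2 Gbps = 2,000 Mbps; 2,000 / 16.118 = 124.08 → 124 viewers.

124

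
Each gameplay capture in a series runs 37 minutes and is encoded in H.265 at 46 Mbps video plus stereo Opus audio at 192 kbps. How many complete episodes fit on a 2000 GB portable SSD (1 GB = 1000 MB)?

156

37 min = 2220 s
Audio: 192 kbps = 0.192 Mbps.
Total bitrate: 46.192 Mbps.
Per item: 46.192 Mbps × 2220 s = 102,546 Mb = 12,818 MB.
Capacity: 2000 GB = 16,000,000 Mb; 156.03 items → 156 complete.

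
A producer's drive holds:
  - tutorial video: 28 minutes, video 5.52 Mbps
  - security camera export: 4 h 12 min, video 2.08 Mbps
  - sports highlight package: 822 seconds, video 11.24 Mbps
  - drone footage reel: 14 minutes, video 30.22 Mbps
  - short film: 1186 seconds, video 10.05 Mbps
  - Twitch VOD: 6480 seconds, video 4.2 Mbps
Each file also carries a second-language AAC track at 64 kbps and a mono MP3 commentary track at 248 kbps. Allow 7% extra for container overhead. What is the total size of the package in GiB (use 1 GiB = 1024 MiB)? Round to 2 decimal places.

15.28 GiB

Audio total: 64 + 248 = 312 kbps = 0.312 Mbps.
tutorial video: 5.832 Mbps × 1680 s × 1.07 = 10483.6 Mb
security camera export: 2.392 Mbps × 15120 s × 1.07 = 38698.7 Mb
sports highlight package: 11.552 Mbps × 822 s × 1.07 = 10160.4 Mb
drone footage reel: 30.532 Mbps × 840 s × 1.07 = 27442.2 Mb
short film: 10.362 Mbps × 1186 s × 1.07 = 13149.6 Mb
Twitch VOD: 4.512 Mbps × 6480 s × 1.07 = 31284.4 Mb
Total: 131218.9 Mb = 16402.4 MB.
= 15.28 GiB.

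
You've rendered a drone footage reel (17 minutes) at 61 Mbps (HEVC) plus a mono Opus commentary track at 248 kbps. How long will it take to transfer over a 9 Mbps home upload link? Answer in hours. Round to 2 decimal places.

1.93 hours

17 min = 1020 s
Audio: 248 kbps = 0.248 Mbps.
Total bitrate: 61.248 Mbps.
File: 61.248 Mbps × 1020 s = 62473.0 Mb.
At 9 Mbps: 62473.0 / 9 = 6941.4 s ≈ 1.93 hours.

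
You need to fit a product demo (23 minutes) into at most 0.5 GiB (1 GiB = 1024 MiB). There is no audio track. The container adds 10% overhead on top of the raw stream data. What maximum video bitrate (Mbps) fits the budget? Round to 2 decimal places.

2.83 Mbps

Budget: 0.5 GiB = 4295.0 Mb.
Stream payload after overhead: 4295.0 / 1.10 = 3904.5 Mb.
23 min = 1380 s
Total bitrate budget: 3904.5 Mb / 1380 s = 2.829 Mbps.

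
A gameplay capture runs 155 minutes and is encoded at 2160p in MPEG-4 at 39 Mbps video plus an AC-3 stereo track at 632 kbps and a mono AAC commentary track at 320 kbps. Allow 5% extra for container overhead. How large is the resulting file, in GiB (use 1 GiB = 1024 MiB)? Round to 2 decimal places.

45.42 GiB

155 min = 9300 s
Audio total: 632 + 320 = 952 kbps = 0.952 Mbps.
Total bitrate: 39 + 0.952 = 39.952 Mbps.
Stream data: 39.952 Mbps × 9300 s = 371553.6 Mb.
With 5% container overhead: ×1.05.
390,131 Mb = 48,766,410,000 bytes ÷ 1,073,741,824 = 45.42 GiB.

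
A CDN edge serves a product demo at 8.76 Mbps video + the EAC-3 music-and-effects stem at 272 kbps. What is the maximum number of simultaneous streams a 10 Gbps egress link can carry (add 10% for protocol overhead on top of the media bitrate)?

Audio: 272 kbps = 0.272 Mbps.
Per-viewer media rate: 9.032 Mbps.
On the wire with 10% overhead: 9.935 Mbps.
10 Gbps = 10,000 Mbps; 10,000 / 9.935 = 1006.52 → 1006 viewers.

1006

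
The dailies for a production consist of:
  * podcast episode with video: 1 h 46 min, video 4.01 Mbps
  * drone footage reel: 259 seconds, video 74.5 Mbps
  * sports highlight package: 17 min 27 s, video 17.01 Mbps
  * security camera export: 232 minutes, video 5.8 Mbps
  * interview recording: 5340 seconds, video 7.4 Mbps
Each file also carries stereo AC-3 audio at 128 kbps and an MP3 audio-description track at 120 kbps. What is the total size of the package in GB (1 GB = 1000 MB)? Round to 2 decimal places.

23.69 GB

Audio total: 128 + 120 = 248 kbps = 0.248 Mbps.
podcast episode with video: 4.258 Mbps × 6360 s = 27080.9 Mb
drone footage reel: 74.748 Mbps × 259 s = 19359.7 Mb
sports highlight package: 17.258 Mbps × 1047 s = 18069.1 Mb
security camera export: 6.048 Mbps × 13920 s = 84188.2 Mb
interview recording: 7.648 Mbps × 5340 s = 40840.3 Mb
Total: 189538.2 Mb = 23692.3 MB.
= 23.69 GB.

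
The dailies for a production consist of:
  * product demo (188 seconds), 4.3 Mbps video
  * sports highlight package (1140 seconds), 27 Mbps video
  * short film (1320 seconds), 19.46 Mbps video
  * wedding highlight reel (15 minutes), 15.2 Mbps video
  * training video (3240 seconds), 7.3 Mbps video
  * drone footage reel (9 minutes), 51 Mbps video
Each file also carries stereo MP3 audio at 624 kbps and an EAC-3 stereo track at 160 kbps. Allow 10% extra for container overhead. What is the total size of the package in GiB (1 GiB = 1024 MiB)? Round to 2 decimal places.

Audio total: 624 + 160 = 784 kbps = 0.784 Mbps.
product demo: 5.084 Mbps × 188 s × 1.10 = 1051.4 Mb
sports highlight package: 27.784 Mbps × 1140 s × 1.10 = 34841.1 Mb
short film: 20.244 Mbps × 1320 s × 1.10 = 29394.3 Mb
wedding highlight reel: 15.984 Mbps × 900 s × 1.10 = 15824.2 Mb
training video: 8.084 Mbps × 3240 s × 1.10 = 28811.4 Mb
drone footage reel: 51.784 Mbps × 540 s × 1.10 = 30759.7 Mb
Total: 140682.0 Mb = 17585.3 MB.
= 16.38 GiB.

16.38 GiB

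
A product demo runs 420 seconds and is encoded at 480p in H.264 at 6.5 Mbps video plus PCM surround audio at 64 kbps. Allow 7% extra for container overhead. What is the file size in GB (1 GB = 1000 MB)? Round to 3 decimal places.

Audio: 64 kbps = 0.064 Mbps.
Total bitrate: 6.5 + 0.064 = 6.564 Mbps.
Stream data: 6.564 Mbps × 420 s = 2756.9 Mb.
With 7% container overhead: ×1.07.
2,950 Mb ÷ 8 = 368.7 MB → 0.3687 GB.

0.369 GB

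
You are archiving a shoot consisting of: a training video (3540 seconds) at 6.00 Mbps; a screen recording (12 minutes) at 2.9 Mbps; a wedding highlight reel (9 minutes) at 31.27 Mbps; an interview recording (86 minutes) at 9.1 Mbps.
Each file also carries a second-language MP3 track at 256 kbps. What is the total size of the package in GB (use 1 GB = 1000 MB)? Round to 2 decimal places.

11.21 GB

Audio: 256 kbps = 0.256 Mbps.
training video: 6.256 Mbps × 3540 s = 22146.2 Mb
screen recording: 3.156 Mbps × 720 s = 2272.3 Mb
wedding highlight reel: 31.526 Mbps × 540 s = 17024.0 Mb
interview recording: 9.356 Mbps × 5160 s = 48277.0 Mb
Total: 89719.6 Mb = 11214.9 MB.
= 11.21 GB.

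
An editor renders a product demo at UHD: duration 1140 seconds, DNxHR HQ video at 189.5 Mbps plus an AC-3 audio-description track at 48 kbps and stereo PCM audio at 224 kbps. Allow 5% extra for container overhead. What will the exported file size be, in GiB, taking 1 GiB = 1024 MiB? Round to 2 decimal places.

Audio total: 48 + 224 = 272 kbps = 0.272 Mbps.
Total bitrate: 189.5 + 0.272 = 189.772 Mbps.
Stream data: 189.772 Mbps × 1140 s = 216340.1 Mb.
With 5% container overhead: ×1.05.
227,157 Mb = 28,394,635,500 bytes ÷ 1,073,741,824 = 26.44 GiB.

26.44 GiB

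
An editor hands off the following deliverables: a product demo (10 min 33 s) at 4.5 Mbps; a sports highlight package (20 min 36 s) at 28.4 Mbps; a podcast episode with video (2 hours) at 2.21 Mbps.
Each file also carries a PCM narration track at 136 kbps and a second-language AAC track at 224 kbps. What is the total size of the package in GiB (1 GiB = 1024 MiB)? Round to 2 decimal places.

Audio total: 136 + 224 = 360 kbps = 0.360 Mbps.
product demo: 4.860 Mbps × 633 s = 3076.4 Mb
sports highlight package: 28.760 Mbps × 1236 s = 35547.4 Mb
podcast episode with video: 2.570 Mbps × 7200 s = 18504.0 Mb
Total: 57127.7 Mb = 7141.0 MB.
= 6.651 GiB.

6.65 GiB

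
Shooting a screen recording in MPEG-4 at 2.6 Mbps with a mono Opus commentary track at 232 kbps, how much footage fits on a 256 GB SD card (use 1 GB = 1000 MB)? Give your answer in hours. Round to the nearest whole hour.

Audio: 232 kbps = 0.232 Mbps.
Total bitrate: 2.6 + 0.232 = 2.832 Mbps.
Capacity: 256 GB = 2,048,000 Mb.
Recording time: 2,048,000 / 2.832 = 723,164 s ≈ 201 hours.

201 hours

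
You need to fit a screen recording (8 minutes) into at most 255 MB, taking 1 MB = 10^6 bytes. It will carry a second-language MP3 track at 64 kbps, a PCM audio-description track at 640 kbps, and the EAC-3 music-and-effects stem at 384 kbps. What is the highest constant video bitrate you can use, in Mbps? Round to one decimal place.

3.2 Mbps

Budget: 255 MB = 2040.0 Mb.
8 min = 480 s
Total bitrate budget: 2040.0 Mb / 480 s = 4.250 Mbps.
Audio total: 64 + 640 + 384 = 1088 kbps = 1.088 Mbps.
Video: 4.250 − 1.088 = 3.162 Mbps.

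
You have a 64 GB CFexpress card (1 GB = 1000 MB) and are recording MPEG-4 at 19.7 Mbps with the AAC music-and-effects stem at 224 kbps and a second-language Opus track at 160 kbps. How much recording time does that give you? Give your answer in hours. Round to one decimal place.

Audio total: 224 + 160 = 384 kbps = 0.384 Mbps.
Total bitrate: 19.7 + 0.384 = 20.084 Mbps.
Capacity: 64 GB = 512,000 Mb.
Recording time: 512,000 / 20.084 = 25,493 s ≈ 7.08 hours.

7.1 hours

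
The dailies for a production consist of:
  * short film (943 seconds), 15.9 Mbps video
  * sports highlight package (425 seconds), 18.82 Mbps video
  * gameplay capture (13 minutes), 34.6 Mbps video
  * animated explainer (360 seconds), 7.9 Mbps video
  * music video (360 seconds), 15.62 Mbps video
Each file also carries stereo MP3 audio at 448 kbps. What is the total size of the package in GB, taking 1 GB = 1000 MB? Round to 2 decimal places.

Audio: 448 kbps = 0.448 Mbps.
short film: 16.348 Mbps × 943 s = 15416.2 Mb
sports highlight package: 19.268 Mbps × 425 s = 8188.9 Mb
gameplay capture: 35.048 Mbps × 780 s = 27337.4 Mb
animated explainer: 8.348 Mbps × 360 s = 3005.3 Mb
music video: 16.068 Mbps × 360 s = 5784.5 Mb
Total: 59732.3 Mb = 7466.5 MB.
= 7.467 GB.

7.47 GB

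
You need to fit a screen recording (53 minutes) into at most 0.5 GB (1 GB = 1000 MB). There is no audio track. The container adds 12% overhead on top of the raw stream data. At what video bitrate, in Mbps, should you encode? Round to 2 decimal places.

1.12 Mbps

Budget: 0.5 GB = 4000.0 Mb.
Stream payload after overhead: 4000.0 / 1.12 = 3571.4 Mb.
53 min = 3180 s
Total bitrate budget: 3571.4 Mb / 3180 s = 1.123 Mbps.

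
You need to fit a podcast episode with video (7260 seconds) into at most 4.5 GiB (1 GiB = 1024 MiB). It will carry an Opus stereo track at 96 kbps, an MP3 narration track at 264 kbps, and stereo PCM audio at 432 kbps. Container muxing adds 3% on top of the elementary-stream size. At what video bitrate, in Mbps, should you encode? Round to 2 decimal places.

4.38 Mbps

Budget: 4.5 GiB = 38654.7 Mb.
Stream payload after overhead: 38654.7 / 1.03 = 37528.8 Mb.
Total bitrate budget: 37528.8 Mb / 7260 s = 5.169 Mbps.
Audio total: 96 + 264 + 432 = 792 kbps = 0.792 Mbps.
Video: 5.169 − 0.792 = 4.377 Mbps.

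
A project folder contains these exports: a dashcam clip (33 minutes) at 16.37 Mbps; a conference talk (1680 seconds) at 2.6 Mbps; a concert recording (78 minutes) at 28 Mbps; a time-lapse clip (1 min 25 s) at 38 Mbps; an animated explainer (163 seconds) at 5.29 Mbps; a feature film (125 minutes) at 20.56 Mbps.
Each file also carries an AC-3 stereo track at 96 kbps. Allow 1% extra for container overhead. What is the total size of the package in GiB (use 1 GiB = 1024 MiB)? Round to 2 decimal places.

Audio: 96 kbps = 0.096 Mbps.
dashcam clip: 16.466 Mbps × 1980 s × 1.01 = 32928.7 Mb
conference talk: 2.696 Mbps × 1680 s × 1.01 = 4574.6 Mb
concert recording: 28.096 Mbps × 4680 s × 1.01 = 132804.2 Mb
time-lapse clip: 38.096 Mbps × 85 s × 1.01 = 3270.5 Mb
animated explainer: 5.386 Mbps × 163 s × 1.01 = 886.7 Mb
feature film: 20.656 Mbps × 7500 s × 1.01 = 156469.2 Mb
Total: 330933.9 Mb = 41366.7 MB.
= 38.53 GiB.

38.53 GiB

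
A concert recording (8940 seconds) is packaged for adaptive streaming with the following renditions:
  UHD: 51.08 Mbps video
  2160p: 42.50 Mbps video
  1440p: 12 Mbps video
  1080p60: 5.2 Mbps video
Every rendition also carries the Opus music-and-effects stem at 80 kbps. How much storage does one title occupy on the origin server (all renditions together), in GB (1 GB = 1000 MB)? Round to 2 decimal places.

Audio: 80 kbps = 0.080 Mbps.
Sum of rendition bitrates: (51.08+0.080) + (42.50+0.080) + (12+0.080) + (5.2+0.080) = 111.100 Mbps.
× 8940 s = 993,234 Mb = 124,154 MB = 124.2 GB.

124.15 GB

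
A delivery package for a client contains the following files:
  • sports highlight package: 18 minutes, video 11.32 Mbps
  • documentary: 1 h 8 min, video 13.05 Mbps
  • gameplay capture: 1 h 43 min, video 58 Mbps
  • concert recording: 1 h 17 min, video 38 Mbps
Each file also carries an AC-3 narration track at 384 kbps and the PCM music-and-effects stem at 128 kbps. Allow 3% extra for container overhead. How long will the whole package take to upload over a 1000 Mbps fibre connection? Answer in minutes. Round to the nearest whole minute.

10 minutes

Audio total: 384 + 128 = 512 kbps = 0.512 Mbps.
sports highlight package: 11.832 Mbps × 1080 s × 1.03 = 13161.9 Mb
documentary: 13.562 Mbps × 4080 s × 1.03 = 56992.9 Mb
gameplay capture: 58.512 Mbps × 6180 s × 1.03 = 372452.3 Mb
concert recording: 38.512 Mbps × 4620 s × 1.03 = 183263.2 Mb
Total: 625870.4 Mb = 78233.8 MB.
At 1000 Mbps: 625870.4 / 1000 = 626 s ≈ 10.4 minutes.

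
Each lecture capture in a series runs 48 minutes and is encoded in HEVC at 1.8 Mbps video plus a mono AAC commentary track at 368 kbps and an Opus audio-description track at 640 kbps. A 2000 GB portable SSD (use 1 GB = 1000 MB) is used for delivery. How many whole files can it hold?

1978

48 min = 2880 s
Audio total: 368 + 640 = 1008 kbps = 1.008 Mbps.
Total bitrate: 2.808 Mbps.
Per item: 2.808 Mbps × 2880 s = 8,087 Mb = 1,011 MB.
Capacity: 2000 GB = 16,000,000 Mb; 1978.47 items → 1978 complete.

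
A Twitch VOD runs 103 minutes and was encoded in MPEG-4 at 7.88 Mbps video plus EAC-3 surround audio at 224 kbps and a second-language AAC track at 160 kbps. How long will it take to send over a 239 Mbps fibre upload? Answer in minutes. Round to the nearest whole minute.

4 minutes

103 min = 6180 s
Audio total: 224 + 160 = 384 kbps = 0.384 Mbps.
Total bitrate: 8.264 Mbps.
File: 8.264 Mbps × 6180 s = 51071.5 Mb.
At 239 Mbps: 51071.5 / 239 = 213.7 s ≈ 3.56 minutes.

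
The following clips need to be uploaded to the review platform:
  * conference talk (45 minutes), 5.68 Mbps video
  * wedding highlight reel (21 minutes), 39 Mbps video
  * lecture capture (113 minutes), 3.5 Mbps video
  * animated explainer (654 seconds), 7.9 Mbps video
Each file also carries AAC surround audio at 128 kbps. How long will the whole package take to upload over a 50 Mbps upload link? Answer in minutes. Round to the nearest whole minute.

32 minutes

Audio: 128 kbps = 0.128 Mbps.
conference talk: 5.808 Mbps × 2700 s = 15681.6 Mb
wedding highlight reel: 39.128 Mbps × 1260 s = 49301.3 Mb
lecture capture: 3.628 Mbps × 6780 s = 24597.8 Mb
animated explainer: 8.028 Mbps × 654 s = 5250.3 Mb
Total: 94831.0 Mb = 11853.9 MB.
At 50 Mbps: 94831.0 / 50 = 1897 s ≈ 31.6 minutes.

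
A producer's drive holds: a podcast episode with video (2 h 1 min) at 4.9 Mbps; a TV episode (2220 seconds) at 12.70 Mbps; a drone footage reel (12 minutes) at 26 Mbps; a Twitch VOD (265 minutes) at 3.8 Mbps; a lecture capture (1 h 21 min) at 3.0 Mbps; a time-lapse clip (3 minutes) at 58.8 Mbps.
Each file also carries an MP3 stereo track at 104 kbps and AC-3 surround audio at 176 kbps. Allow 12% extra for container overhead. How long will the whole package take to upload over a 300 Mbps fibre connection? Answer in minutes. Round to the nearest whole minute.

11 minutes

Audio total: 104 + 176 = 280 kbps = 0.280 Mbps.
podcast episode with video: 5.180 Mbps × 7260 s × 1.12 = 42119.6 Mb
TV episode: 12.980 Mbps × 2220 s × 1.12 = 32273.5 Mb
drone footage reel: 26.280 Mbps × 720 s × 1.12 = 21192.2 Mb
Twitch VOD: 4.080 Mbps × 15900 s × 1.12 = 72656.6 Mb
lecture capture: 3.280 Mbps × 4860 s × 1.12 = 17853.7 Mb
time-lapse clip: 59.080 Mbps × 180 s × 1.12 = 11910.5 Mb
Total: 198006.1 Mb = 24750.8 MB.
At 300 Mbps: 198006.1 / 300 = 660 s ≈ 11 minutes.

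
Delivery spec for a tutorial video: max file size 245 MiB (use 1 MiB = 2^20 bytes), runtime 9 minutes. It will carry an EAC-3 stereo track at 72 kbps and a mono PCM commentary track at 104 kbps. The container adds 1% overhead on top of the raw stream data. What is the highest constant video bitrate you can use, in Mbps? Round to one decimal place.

3.6 Mbps

Budget: 245 MiB = 2055.2 Mb.
Stream payload after overhead: 2055.2 / 1.01 = 2034.9 Mb.
9 min = 540 s
Total bitrate budget: 2034.9 Mb / 540 s = 3.768 Mbps.
Audio total: 72 + 104 = 176 kbps = 0.176 Mbps.
Video: 3.768 − 0.176 = 3.592 Mbps.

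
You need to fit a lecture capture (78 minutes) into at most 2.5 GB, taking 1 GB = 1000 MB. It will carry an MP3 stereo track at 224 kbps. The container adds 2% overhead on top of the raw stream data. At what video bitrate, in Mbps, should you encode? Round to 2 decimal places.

Budget: 2.5 GB = 20000.0 Mb.
Stream payload after overhead: 20000.0 / 1.02 = 19607.8 Mb.
78 min = 4680 s
Total bitrate budget: 19607.8 Mb / 4680 s = 4.190 Mbps.
Audio: 224 kbps = 0.224 Mbps.
Video: 4.190 − 0.224 = 3.966 Mbps.

3.97 Mbps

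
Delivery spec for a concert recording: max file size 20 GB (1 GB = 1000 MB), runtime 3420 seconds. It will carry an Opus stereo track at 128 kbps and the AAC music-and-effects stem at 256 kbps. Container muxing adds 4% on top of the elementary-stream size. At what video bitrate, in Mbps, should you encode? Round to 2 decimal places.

44.60 Mbps

Budget: 20 GB = 160000.0 Mb.
Stream payload after overhead: 160000.0 / 1.04 = 153846.2 Mb.
Total bitrate budget: 153846.2 Mb / 3420 s = 44.984 Mbps.
Audio total: 128 + 256 = 384 kbps = 0.384 Mbps.
Video: 44.984 − 0.384 = 44.600 Mbps.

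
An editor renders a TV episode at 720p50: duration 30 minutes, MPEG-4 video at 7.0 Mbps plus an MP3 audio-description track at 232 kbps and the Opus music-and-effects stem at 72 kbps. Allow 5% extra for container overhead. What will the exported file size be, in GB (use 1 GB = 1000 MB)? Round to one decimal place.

1.7 GB

30 min = 1800 s
Audio total: 232 + 72 = 304 kbps = 0.304 Mbps.
Total bitrate: 7.0 + 0.304 = 7.304 Mbps.
Stream data: 7.304 Mbps × 1800 s = 13147.2 Mb.
With 5% container overhead: ×1.05.
13,805 Mb ÷ 8 = 1,726 MB → 1.726 GB.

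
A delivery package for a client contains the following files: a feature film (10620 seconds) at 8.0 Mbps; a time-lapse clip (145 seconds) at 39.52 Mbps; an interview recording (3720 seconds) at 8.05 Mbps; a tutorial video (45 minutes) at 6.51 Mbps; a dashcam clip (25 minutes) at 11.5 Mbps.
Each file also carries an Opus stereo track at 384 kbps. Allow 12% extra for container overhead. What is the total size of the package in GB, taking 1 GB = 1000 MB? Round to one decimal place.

22.8 GB

Audio: 384 kbps = 0.384 Mbps.
feature film: 8.384 Mbps × 10620 s × 1.12 = 99722.6 Mb
time-lapse clip: 39.904 Mbps × 145 s × 1.12 = 6480.4 Mb
interview recording: 8.434 Mbps × 3720 s × 1.12 = 35139.4 Mb
tutorial video: 6.894 Mbps × 2700 s × 1.12 = 20847.5 Mb
dashcam clip: 11.884 Mbps × 1500 s × 1.12 = 19965.1 Mb
Total: 182155.1 Mb = 22769.4 MB.
= 22.77 GB.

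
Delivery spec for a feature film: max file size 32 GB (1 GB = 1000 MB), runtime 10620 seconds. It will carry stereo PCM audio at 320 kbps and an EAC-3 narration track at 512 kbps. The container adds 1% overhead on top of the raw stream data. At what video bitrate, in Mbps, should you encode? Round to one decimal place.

23.0 Mbps

Budget: 32 GB = 256000.0 Mb.
Stream payload after overhead: 256000.0 / 1.01 = 253465.3 Mb.
Total bitrate budget: 253465.3 Mb / 10620 s = 23.867 Mbps.
Audio total: 320 + 512 = 832 kbps = 0.832 Mbps.
Video: 23.867 − 0.832 = 23.035 Mbps.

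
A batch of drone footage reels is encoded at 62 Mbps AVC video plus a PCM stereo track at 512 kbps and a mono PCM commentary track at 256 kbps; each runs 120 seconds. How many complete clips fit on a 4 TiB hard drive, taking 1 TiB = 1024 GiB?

4671

Audio total: 512 + 256 = 768 kbps = 0.768 Mbps.
Total bitrate: 62.768 Mbps.
Per item: 62.768 Mbps × 120 s = 7,532 Mb = 941.5 MB.
Capacity: 4 TiB = 35,184,372 Mb; 4671.22 items → 4671 complete.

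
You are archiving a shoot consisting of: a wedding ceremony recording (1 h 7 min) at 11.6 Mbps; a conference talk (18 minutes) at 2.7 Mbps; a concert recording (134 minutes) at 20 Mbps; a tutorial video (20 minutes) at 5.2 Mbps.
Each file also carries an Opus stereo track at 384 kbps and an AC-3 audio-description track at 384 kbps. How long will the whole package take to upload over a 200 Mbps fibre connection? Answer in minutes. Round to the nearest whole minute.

19 minutes

Audio total: 384 + 384 = 768 kbps = 0.768 Mbps.
wedding ceremony recording: 12.368 Mbps × 4020 s = 49719.4 Mb
conference talk: 3.468 Mbps × 1080 s = 3745.4 Mb
concert recording: 20.768 Mbps × 8040 s = 166974.7 Mb
tutorial video: 5.968 Mbps × 1200 s = 7161.6 Mb
Total: 227601.1 Mb = 28450.1 MB.
At 200 Mbps: 227601.1 / 200 = 1138 s ≈ 19 minutes.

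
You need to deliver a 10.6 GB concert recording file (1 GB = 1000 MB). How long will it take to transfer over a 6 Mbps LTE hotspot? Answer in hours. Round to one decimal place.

3.9 hours

File: 10.6 GB = 84800.0 Mb.
At 6 Mbps: 84800.0 / 6 = 14133.3 s ≈ 3.93 hours.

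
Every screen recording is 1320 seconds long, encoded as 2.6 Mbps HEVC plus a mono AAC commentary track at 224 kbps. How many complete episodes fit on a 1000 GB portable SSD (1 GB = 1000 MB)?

2146

Audio: 224 kbps = 0.224 Mbps.
Total bitrate: 2.824 Mbps.
Per item: 2.824 Mbps × 1320 s = 3,728 Mb = 466.0 MB.
Capacity: 1000 GB = 8,000,000 Mb; 2146.11 items → 2146 complete.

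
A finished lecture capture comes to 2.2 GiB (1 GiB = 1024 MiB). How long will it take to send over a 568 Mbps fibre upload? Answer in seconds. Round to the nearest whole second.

33 seconds

File: 2.2 GiB = 18897.9 Mb.
At 568 Mbps: 18897.9 / 568 = 33.3 s ≈ 33.3 seconds.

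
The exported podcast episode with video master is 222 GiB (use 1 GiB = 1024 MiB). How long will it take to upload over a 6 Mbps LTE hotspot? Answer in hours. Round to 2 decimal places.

File: 222 GiB = 1906965.5 Mb.
At 6 Mbps: 1906965.5 / 6 = 317827.6 s ≈ 88.3 hours.

88.29 hours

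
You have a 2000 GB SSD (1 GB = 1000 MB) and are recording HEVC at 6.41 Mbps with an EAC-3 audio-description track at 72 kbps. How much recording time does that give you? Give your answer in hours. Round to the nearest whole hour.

Audio: 72 kbps = 0.072 Mbps.
Total bitrate: 6.41 + 0.072 = 6.482 Mbps.
Capacity: 2000 GB = 16,000,000 Mb.
Recording time: 16,000,000 / 6.482 = 2,468,374 s ≈ 686 hours.

686 hours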